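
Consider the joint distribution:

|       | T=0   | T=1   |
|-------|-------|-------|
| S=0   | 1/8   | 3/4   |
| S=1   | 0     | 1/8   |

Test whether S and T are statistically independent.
Marginal P(S) (row sums):
  P(S=0) = 1/8 + 3/4 = 7/8
  P(S=1) = 0 + 1/8 = 1/8
Marginal P(T) (column sums):
  P(T=0) = 1/8 + 0 = 1/8
  P(T=1) = 3/4 + 1/8 = 7/8

S and T are independent iff P(S=i,T=j) = P(S=i)·P(T=j) for every cell.
  P(S=0)·P(T=0) = 7/8 × 1/8 = 7/64, but P(S=0,T=0) = 1/8 ✗

No, S and T are not independent. Quantitatively, I(S;T) > 0:

H(S) = -[(7/8)·log₂(7/8) + (1/8)·log₂(1/8)]
  = 0.1686 + 0.3750
  = 0.5436 bits
H(T) = -[(1/8)·log₂(1/8) + (7/8)·log₂(7/8)]
  = 0.3750 + 0.1686
  = 0.5436 bits
H(S,T) = -[(1/8)·log₂(1/8) + (3/4)·log₂(3/4) + (1/8)·log₂(1/8)]
  = 0.3750 + 0.3113 + 0.3750
  = 1.0613 bits
I(S;T) = H(S) + H(T) - H(S,T) = 0.5436 + 0.5436 - 1.0613 = 0.0259 bits > 0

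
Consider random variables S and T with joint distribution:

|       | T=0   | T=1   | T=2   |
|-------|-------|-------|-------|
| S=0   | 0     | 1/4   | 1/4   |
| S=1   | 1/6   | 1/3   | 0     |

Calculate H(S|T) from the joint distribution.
Marginal P(T) (column sums):
  P(T=0) = 0 + 1/6 = 1/6
  P(T=1) = 1/4 + 1/3 = 7/12
  P(T=2) = 1/4 + 0 = 1/4

H(S|T) = -Σ P(S,T)·log₂ P(S|T), where P(S|T) = P(S,T) / P(T)
  (cells with P(S,T) = 0 contribute 0)
  (S=0,T=1): P(S|T) = (1/4)/(7/12) = 3/7;  -(1/4)·log₂(3/7) = 0.3056
  (S=0,T=2): P(S|T) = (1/4)/(1/4) = 1;  -(1/4)·log₂(1) = 0.0000
  (S=1,T=0): P(S|T) = (1/6)/(1/6) = 1;  -(1/6)·log₂(1) = 0.0000
  (S=1,T=1): P(S|T) = (1/3)/(7/12) = 4/7;  -(1/3)·log₂(4/7) = 0.2691
H(S|T) = 0.3056 + 0.0000 + 0.0000 + 0.2691
  = 0.5747 bits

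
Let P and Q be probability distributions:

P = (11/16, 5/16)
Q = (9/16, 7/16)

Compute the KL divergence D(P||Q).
D(P||Q) = Σ P(i) log₂(P(i)/Q(i))
  i=0: (11/16) × log₂((11/16)/(9/16)) = (11/16) × log₂(11/9) = 0.1990
  i=1: (5/16) × log₂((5/16)/(7/16)) = (5/16) × log₂(5/7) = -0.1517
D(P||Q) = 0.1990 - 0.1517
  = 0.0473 bits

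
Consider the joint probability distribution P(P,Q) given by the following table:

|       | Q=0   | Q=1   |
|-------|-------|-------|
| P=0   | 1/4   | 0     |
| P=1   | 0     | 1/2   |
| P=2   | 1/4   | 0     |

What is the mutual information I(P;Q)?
Marginal P(P) (row sums):
  P(P=0) = 1/4 + 0 = 1/4
  P(P=1) = 0 + 1/2 = 1/2
  P(P=2) = 1/4 + 0 = 1/4
Marginal P(Q) (column sums):
  P(Q=0) = 1/4 + 0 + 1/4 = 1/2
  P(Q=1) = 0 + 1/2 + 0 = 1/2

H(P) = -[(1/4)·log₂(1/4) + (1/2)·log₂(1/2) + (1/4)·log₂(1/4)]
  = 0.5000 + 0.5000 + 0.5000
  = 1.5000 bits
H(Q) = -[(1/2)·log₂(1/2) + (1/2)·log₂(1/2)]
  = 0.5000 + 0.5000
  = 1.0000 bits
H(P,Q) = -[(1/4)·log₂(1/4) + (1/2)·log₂(1/2) + (1/4)·log₂(1/4)]
  = 0.5000 + 0.5000 + 0.5000
  = 1.5000 bits

I(P;Q) = H(P) + H(Q) - H(P,Q)
  = 1.5000 + 1.0000 - 1.5000
  = 1.0000 bits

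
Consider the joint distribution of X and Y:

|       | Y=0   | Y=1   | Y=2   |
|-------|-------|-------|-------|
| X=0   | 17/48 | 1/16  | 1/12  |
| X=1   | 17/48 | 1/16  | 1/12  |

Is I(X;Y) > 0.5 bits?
Marginal P(X) (row sums):
  P(X=0) = 17/48 + 1/16 + 1/12 = 1/2
  P(X=1) = 17/48 + 1/16 + 1/12 = 1/2
Marginal P(Y) (column sums):
  P(Y=0) = 17/48 + 17/48 = 17/24
  P(Y=1) = 1/16 + 1/16 = 1/8
  P(Y=2) = 1/12 + 1/12 = 1/6

H(X) = -[(1/2)·log₂(1/2) + (1/2)·log₂(1/2)]
  = 0.5000 + 0.5000
  = 1.0000 bits
H(Y) = -[(17/24)·log₂(17/24) + (1/8)·log₂(1/8) + (1/6)·log₂(1/6)]
  = 0.3524 + 0.3750 + 0.4308
  = 1.1582 bits
H(X,Y) = -[(17/48)·log₂(17/48) + (1/16)·log₂(1/16) + (1/12)·log₂(1/12) + (17/48)·log₂(17/48) + (1/16)·log₂(1/16) + (1/12)·log₂(1/12)]
  = 0.5304 + 0.2500 + 0.2987 + 0.5304 + 0.2500 + 0.2987
  = 2.1582 bits

I(X;Y) = H(X) + H(Y) - H(X,Y)
  = 1.0000 + 1.1582 - 2.1582
  = 0.0000 bits

No. I(X;Y) = 0.0000 bits, which is ≤ 0.5 bits.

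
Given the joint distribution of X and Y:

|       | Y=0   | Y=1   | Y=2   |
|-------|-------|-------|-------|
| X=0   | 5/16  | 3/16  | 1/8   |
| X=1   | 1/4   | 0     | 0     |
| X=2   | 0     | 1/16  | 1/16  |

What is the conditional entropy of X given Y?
Marginal P(Y) (column sums):
  P(Y=0) = 5/16 + 1/4 + 0 = 9/16
  P(Y=1) = 3/16 + 0 + 1/16 = 1/4
  P(Y=2) = 1/8 + 0 + 1/16 = 3/16

H(X|Y) = -Σ P(X,Y)·log₂ P(X|Y), where P(X|Y) = P(X,Y) / P(Y)
  (cells with P(X,Y) = 0 contribute 0)
  (X=0,Y=0): P(X|Y) = (5/16)/(9/16) = 5/9;  -(5/16)·log₂(5/9) = 0.2650
  (X=0,Y=1): P(X|Y) = (3/16)/(1/4) = 3/4;  -(3/16)·log₂(3/4) = 0.0778
  (X=0,Y=2): P(X|Y) = (1/8)/(3/16) = 2/3;  -(1/8)·log₂(2/3) = 0.0731
  (X=1,Y=0): P(X|Y) = (1/4)/(9/16) = 4/9;  -(1/4)·log₂(4/9) = 0.2925
  (X=2,Y=1): P(X|Y) = (1/16)/(1/4) = 1/4;  -(1/16)·log₂(1/4) = 0.1250
  (X=2,Y=2): P(X|Y) = (1/16)/(3/16) = 1/3;  -(1/16)·log₂(1/3) = 0.0991
H(X|Y) = 0.2650 + 0.0778 + 0.0731 + 0.2925 + 0.1250 + 0.0991
  = 0.9325 bits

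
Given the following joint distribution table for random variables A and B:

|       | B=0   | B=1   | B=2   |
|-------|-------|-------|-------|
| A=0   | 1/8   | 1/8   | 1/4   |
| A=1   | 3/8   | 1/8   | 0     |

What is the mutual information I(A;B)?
Marginal P(A) (row sums):
  P(A=0) = 1/8 + 1/8 + 1/4 = 1/2
  P(A=1) = 3/8 + 1/8 + 0 = 1/2
Marginal P(B) (column sums):
  P(B=0) = 1/8 + 3/8 = 1/2
  P(B=1) = 1/8 + 1/8 = 1/4
  P(B=2) = 1/4 + 0 = 1/4

H(A) = -[(1/2)·log₂(1/2) + (1/2)·log₂(1/2)]
  = 0.5000 + 0.5000
  = 1.0000 bits
H(B) = -[(1/2)·log₂(1/2) + (1/4)·log₂(1/4) + (1/4)·log₂(1/4)]
  = 0.5000 + 0.5000 + 0.5000
  = 1.5000 bits
H(A,B) = -[(1/8)·log₂(1/8) + (1/8)·log₂(1/8) + (1/4)·log₂(1/4) + (3/8)·log₂(3/8) + (1/8)·log₂(1/8)]
  = 0.3750 + 0.3750 + 0.5000 + 0.5306 + 0.3750
  = 2.1556 bits

I(A;B) = H(A) + H(B) - H(A,B)
  = 1.0000 + 1.5000 - 2.1556
  = 0.3444 bits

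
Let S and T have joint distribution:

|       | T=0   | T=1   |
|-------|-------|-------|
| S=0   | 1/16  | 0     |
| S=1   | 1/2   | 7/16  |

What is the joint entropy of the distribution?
H(S,T) = -Σ P(S,T) log₂ P(S,T), summed over the non-zero cells:
H(S,T) = -[(1/16)·log₂(1/16) + (1/2)·log₂(1/2) + (7/16)·log₂(7/16)]
  = 0.2500 + 0.5000 + 0.5218
  = 1.2718 bits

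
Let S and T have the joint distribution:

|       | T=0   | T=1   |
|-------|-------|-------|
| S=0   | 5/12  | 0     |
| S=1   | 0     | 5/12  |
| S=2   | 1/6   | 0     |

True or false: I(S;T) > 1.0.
Marginal P(S) (row sums):
  P(S=0) = 5/12 + 0 = 5/12
  P(S=1) = 0 + 5/12 = 5/12
  P(S=2) = 1/6 + 0 = 1/6
Marginal P(T) (column sums):
  P(T=0) = 5/12 + 0 + 1/6 = 7/12
  P(T=1) = 0 + 5/12 + 0 = 5/12

H(S) = -[(5/12)·log₂(5/12) + (5/12)·log₂(5/12) + (1/6)·log₂(1/6)]
  = 0.5263 + 0.5263 + 0.4308
  = 1.4834 bits
H(T) = -[(7/12)·log₂(7/12) + (5/12)·log₂(5/12)]
  = 0.4536 + 0.5263
  = 0.9799 bits
H(S,T) = -[(5/12)·log₂(5/12) + (5/12)·log₂(5/12) + (1/6)·log₂(1/6)]
  = 0.5263 + 0.5263 + 0.4308
  = 1.4834 bits

I(S;T) = H(S) + H(T) - H(S,T)
  = 1.4834 + 0.9799 - 1.4834
  = 0.9799 bits

False. I(S;T) = 0.9799 bits, which is ≤ 1.0 bits.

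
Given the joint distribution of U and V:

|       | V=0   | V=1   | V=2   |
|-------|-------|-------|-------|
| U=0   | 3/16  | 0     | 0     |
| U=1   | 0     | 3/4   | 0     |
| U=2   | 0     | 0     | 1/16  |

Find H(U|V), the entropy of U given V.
Marginal P(V) (column sums):
  P(V=0) = 3/16 + 0 + 0 = 3/16
  P(V=1) = 0 + 3/4 + 0 = 3/4
  P(V=2) = 0 + 0 + 1/16 = 1/16

H(U|V) = -Σ P(U,V)·log₂ P(U|V), where P(U|V) = P(U,V) / P(V)
  (cells with P(U,V) = 0 contribute 0)
  (U=0,V=0): P(U|V) = (3/16)/(3/16) = 1;  -(3/16)·log₂(1) = 0.0000
  (U=1,V=1): P(U|V) = (3/4)/(3/4) = 1;  -(3/4)·log₂(1) = 0.0000
  (U=2,V=2): P(U|V) = (1/16)/(1/16) = 1;  -(1/16)·log₂(1) = 0.0000
H(U|V) = 0.0000 + 0.0000 + 0.0000
  = 0.0000 bits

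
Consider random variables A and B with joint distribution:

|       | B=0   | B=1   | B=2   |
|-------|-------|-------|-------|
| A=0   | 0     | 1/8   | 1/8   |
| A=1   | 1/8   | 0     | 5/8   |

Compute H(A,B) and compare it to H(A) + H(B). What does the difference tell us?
Marginal P(A) (row sums):
  P(A=0) = 0 + 1/8 + 1/8 = 1/4
  P(A=1) = 1/8 + 0 + 5/8 = 3/4
Marginal P(B) (column sums):
  P(B=0) = 0 + 1/8 = 1/8
  P(B=1) = 1/8 + 0 = 1/8
  P(B=2) = 1/8 + 5/8 = 3/4

H(A,B) = -[(1/8)·log₂(1/8) + (1/8)·log₂(1/8) + (1/8)·log₂(1/8) + (5/8)·log₂(5/8)]
  = 0.3750 + 0.3750 + 0.3750 + 0.4238
  = 1.5488 bits
H(A) = -[(1/4)·log₂(1/4) + (3/4)·log₂(3/4)]
  = 0.5000 + 0.3113
  = 0.8113 bits
H(B) = -[(1/8)·log₂(1/8) + (1/8)·log₂(1/8) + (3/4)·log₂(3/4)]
  = 0.3750 + 0.3750 + 0.3113
  = 1.0613 bits

H(A) + H(B) = 0.8113 + 1.0613 = 1.8726 bits
Difference: H(A) + H(B) - H(A,B) = 1.8726 - 1.5488 = 0.3238 bits = I(A;B)

The difference is the mutual information; it is positive here, so A and B are dependent (knowing one reduces uncertainty about the other by 0.3238 bits).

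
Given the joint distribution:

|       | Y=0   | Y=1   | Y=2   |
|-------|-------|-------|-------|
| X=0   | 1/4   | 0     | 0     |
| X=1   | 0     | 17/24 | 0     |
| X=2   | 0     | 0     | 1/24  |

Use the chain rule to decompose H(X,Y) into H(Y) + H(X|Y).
By the chain rule: H(X,Y) = H(Y) + H(X|Y)

Marginal P(Y) (column sums):
  P(Y=0) = 1/4 + 0 + 0 = 1/4
  P(Y=1) = 0 + 17/24 + 0 = 17/24
  P(Y=2) = 0 + 0 + 1/24 = 1/24
H(Y) = -[(1/4)·log₂(1/4) + (17/24)·log₂(17/24) + (1/24)·log₂(1/24)]
  = 0.5000 + 0.3524 + 0.1910
  = 1.0434 bits
H(X|Y) = -Σ P(X,Y)·log₂ P(X|Y), where P(X|Y) = P(X,Y) / P(Y)
  (cells with P(X,Y) = 0 contribute 0)
  (X=0,Y=0): P(X|Y) = (1/4)/(1/4) = 1;  -(1/4)·log₂(1) = 0.0000
  (X=1,Y=1): P(X|Y) = (17/24)/(17/24) = 1;  -(17/24)·log₂(1) = 0.0000
  (X=2,Y=2): P(X|Y) = (1/24)/(1/24) = 1;  -(1/24)·log₂(1) = 0.0000
H(X|Y) = 0.0000 + 0.0000 + 0.0000
  = 0.0000 bits

H(X,Y) = H(Y) + H(X|Y) = 1.0434 + 0.0000 = 1.0434 bits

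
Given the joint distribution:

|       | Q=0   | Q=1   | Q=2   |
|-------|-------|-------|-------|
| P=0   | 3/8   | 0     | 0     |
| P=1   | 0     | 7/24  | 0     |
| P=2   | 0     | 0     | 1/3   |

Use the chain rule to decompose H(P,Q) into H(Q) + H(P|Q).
By the chain rule: H(P,Q) = H(Q) + H(P|Q)

Marginal P(Q) (column sums):
  P(Q=0) = 3/8 + 0 + 0 = 3/8
  P(Q=1) = 0 + 7/24 + 0 = 7/24
  P(Q=2) = 0 + 0 + 1/3 = 1/3
H(Q) = -[(3/8)·log₂(3/8) + (7/24)·log₂(7/24) + (1/3)·log₂(1/3)]
  = 0.5306 + 0.5185 + 0.5283
  = 1.5774 bits
H(P|Q) = -Σ P(P,Q)·log₂ P(P|Q), where P(P|Q) = P(P,Q) / P(Q)
  (cells with P(P,Q) = 0 contribute 0)
  (P=0,Q=0): P(P|Q) = (3/8)/(3/8) = 1;  -(3/8)·log₂(1) = 0.0000
  (P=1,Q=1): P(P|Q) = (7/24)/(7/24) = 1;  -(7/24)·log₂(1) = 0.0000
  (P=2,Q=2): P(P|Q) = (1/3)/(1/3) = 1;  -(1/3)·log₂(1) = 0.0000
H(P|Q) = 0.0000 + 0.0000 + 0.0000
  = 0.0000 bits

H(P,Q) = H(Q) + H(P|Q) = 1.5774 + 0.0000 = 1.5774 bits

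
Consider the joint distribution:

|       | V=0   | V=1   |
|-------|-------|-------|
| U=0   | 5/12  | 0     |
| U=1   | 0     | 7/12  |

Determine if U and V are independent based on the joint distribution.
Marginal P(U) (row sums):
  P(U=0) = 5/12 + 0 = 5/12
  P(U=1) = 0 + 7/12 = 7/12
Marginal P(V) (column sums):
  P(V=0) = 5/12 + 0 = 5/12
  P(V=1) = 0 + 7/12 = 7/12

U and V are independent iff P(U=i,V=j) = P(U=i)·P(V=j) for every cell.
  P(U=0)·P(V=0) = 5/12 × 5/12 = 25/144, but P(U=0,V=0) = 5/12 ✗

No, U and V are not independent. Quantitatively, I(U;V) > 0:

H(U) = -[(5/12)·log₂(5/12) + (7/12)·log₂(7/12)]
  = 0.5263 + 0.4536
  = 0.9799 bits
H(V) = -[(5/12)·log₂(5/12) + (7/12)·log₂(7/12)]
  = 0.5263 + 0.4536
  = 0.9799 bits
H(U,V) = -[(5/12)·log₂(5/12) + (7/12)·log₂(7/12)]
  = 0.5263 + 0.4536
  = 0.9799 bits
I(U;V) = H(U) + H(V) - H(U,V) = 0.9799 + 0.9799 - 0.9799 = 0.9799 bits > 0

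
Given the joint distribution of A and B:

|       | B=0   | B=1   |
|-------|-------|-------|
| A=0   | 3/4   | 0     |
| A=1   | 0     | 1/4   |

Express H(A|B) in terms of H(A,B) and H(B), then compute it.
H(A|B) = H(A,B) - H(B)

Marginal P(B) (column sums):
  P(B=0) = 3/4 + 0 = 3/4
  P(B=1) = 0 + 1/4 = 1/4

H(A,B) = -[(3/4)·log₂(3/4) + (1/4)·log₂(1/4)]
  = 0.3113 + 0.5000
  = 0.8113 bits
H(B) = -[(3/4)·log₂(3/4) + (1/4)·log₂(1/4)]
  = 0.3113 + 0.5000
  = 0.8113 bits

H(A|B) = 0.8113 - 0.8113 = 0.0000 bits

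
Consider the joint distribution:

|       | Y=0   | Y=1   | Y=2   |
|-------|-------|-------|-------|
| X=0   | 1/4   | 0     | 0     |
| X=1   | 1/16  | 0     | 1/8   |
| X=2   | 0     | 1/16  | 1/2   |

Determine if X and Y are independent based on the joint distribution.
Marginal P(X) (row sums):
  P(X=0) = 1/4 + 0 + 0 = 1/4
  P(X=1) = 1/16 + 0 + 1/8 = 3/16
  P(X=2) = 0 + 1/16 + 1/2 = 9/16
Marginal P(Y) (column sums):
  P(Y=0) = 1/4 + 1/16 + 0 = 5/16
  P(Y=1) = 0 + 0 + 1/16 = 1/16
  P(Y=2) = 0 + 1/8 + 1/2 = 5/8

X and Y are independent iff P(X=i,Y=j) = P(X=i)·P(Y=j) for every cell.
  P(X=0)·P(Y=0) = 1/4 × 5/16 = 5/64, but P(X=0,Y=0) = 1/4 ✗

No, X and Y are not independent. Quantitatively, I(X;Y) > 0:

H(X) = -[(1/4)·log₂(1/4) + (3/16)·log₂(3/16) + (9/16)·log₂(9/16)]
  = 0.5000 + 0.4528 + 0.4669
  = 1.4197 bits
H(Y) = -[(5/16)·log₂(5/16) + (1/16)·log₂(1/16) + (5/8)·log₂(5/8)]
  = 0.5244 + 0.2500 + 0.4238
  = 1.1982 bits
H(X,Y) = -[(1/4)·log₂(1/4) + (1/16)·log₂(1/16) + (1/8)·log₂(1/8) + (1/16)·log₂(1/16) + (1/2)·log₂(1/2)]
  = 0.5000 + 0.2500 + 0.3750 + 0.2500 + 0.5000
  = 1.8750 bits
I(X;Y) = H(X) + H(Y) - H(X,Y) = 1.4197 + 1.1982 - 1.8750 = 0.7429 bits > 0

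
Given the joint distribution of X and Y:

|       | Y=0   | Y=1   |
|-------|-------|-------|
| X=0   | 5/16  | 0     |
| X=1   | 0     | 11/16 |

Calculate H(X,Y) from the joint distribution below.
H(X,Y) = -Σ P(X,Y) log₂ P(X,Y), summed over the non-zero cells:
H(X,Y) = -[(5/16)·log₂(5/16) + (11/16)·log₂(11/16)]
  = 0.5244 + 0.3716
  = 0.8960 bits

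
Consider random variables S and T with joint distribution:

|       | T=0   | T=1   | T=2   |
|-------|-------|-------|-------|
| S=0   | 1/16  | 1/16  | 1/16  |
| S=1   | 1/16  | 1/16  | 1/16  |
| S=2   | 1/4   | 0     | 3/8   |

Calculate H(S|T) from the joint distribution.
Marginal P(T) (column sums):
  P(T=0) = 1/16 + 1/16 + 1/4 = 3/8
  P(T=1) = 1/16 + 1/16 + 0 = 1/8
  P(T=2) = 1/16 + 1/16 + 3/8 = 1/2

H(S|T) = -Σ P(S,T)·log₂ P(S|T), where P(S|T) = P(S,T) / P(T)
  (cells with P(S,T) = 0 contribute 0)
  (S=0,T=0): P(S|T) = (1/16)/(3/8) = 1/6;  -(1/16)·log₂(1/6) = 0.1616
  (S=0,T=1): P(S|T) = (1/16)/(1/8) = 1/2;  -(1/16)·log₂(1/2) = 0.0625
  (S=0,T=2): P(S|T) = (1/16)/(1/2) = 1/8;  -(1/16)·log₂(1/8) = 0.1875
  (S=1,T=0): P(S|T) = (1/16)/(3/8) = 1/6;  -(1/16)·log₂(1/6) = 0.1616
  (S=1,T=1): P(S|T) = (1/16)/(1/8) = 1/2;  -(1/16)·log₂(1/2) = 0.0625
  (S=1,T=2): P(S|T) = (1/16)/(1/2) = 1/8;  -(1/16)·log₂(1/8) = 0.1875
  (S=2,T=0): P(S|T) = (1/4)/(3/8) = 2/3;  -(1/4)·log₂(2/3) = 0.1462
  (S=2,T=2): P(S|T) = (3/8)/(1/2) = 3/4;  -(3/8)·log₂(3/4) = 0.1556
H(S|T) = 0.1616 + 0.0625 + 0.1875 + 0.1616 + 0.0625 + 0.1875 + 0.1462 + 0.1556
  = 1.1250 bits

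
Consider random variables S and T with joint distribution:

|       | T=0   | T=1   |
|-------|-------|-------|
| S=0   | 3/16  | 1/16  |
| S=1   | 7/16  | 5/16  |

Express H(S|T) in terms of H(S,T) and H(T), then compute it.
H(S|T) = H(S,T) - H(T)

Marginal P(T) (column sums):
  P(T=0) = 3/16 + 7/16 = 5/8
  P(T=1) = 1/16 + 5/16 = 3/8

H(S,T) = -[(3/16)·log₂(3/16) + (1/16)·log₂(1/16) + (7/16)·log₂(7/16) + (5/16)·log₂(5/16)]
  = 0.4528 + 0.2500 + 0.5218 + 0.5244
  = 1.7490 bits
H(T) = -[(5/8)·log₂(5/8) + (3/8)·log₂(3/8)]
  = 0.4238 + 0.5306
  = 0.9544 bits

H(S|T) = 1.7490 - 0.9544 = 0.7946 bits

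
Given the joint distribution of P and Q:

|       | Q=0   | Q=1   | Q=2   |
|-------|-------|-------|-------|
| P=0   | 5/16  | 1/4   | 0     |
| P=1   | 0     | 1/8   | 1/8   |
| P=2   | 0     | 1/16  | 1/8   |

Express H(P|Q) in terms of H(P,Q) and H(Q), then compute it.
H(P|Q) = H(P,Q) - H(Q)

Marginal P(Q) (column sums):
  P(Q=0) = 5/16 + 0 + 0 = 5/16
  P(Q=1) = 1/4 + 1/8 + 1/16 = 7/16
  P(Q=2) = 0 + 1/8 + 1/8 = 1/4

H(P,Q) = -[(5/16)·log₂(5/16) + (1/4)·log₂(1/4) + (1/8)·log₂(1/8) + (1/8)·log₂(1/8) + (1/16)·log₂(1/16) + (1/8)·log₂(1/8)]
  = 0.5244 + 0.5000 + 0.3750 + 0.3750 + 0.2500 + 0.3750
  = 2.3994 bits
H(Q) = -[(5/16)·log₂(5/16) + (7/16)·log₂(7/16) + (1/4)·log₂(1/4)]
  = 0.5244 + 0.5218 + 0.5000
  = 1.5462 bits

H(P|Q) = 2.3994 - 1.5462 = 0.8532 bits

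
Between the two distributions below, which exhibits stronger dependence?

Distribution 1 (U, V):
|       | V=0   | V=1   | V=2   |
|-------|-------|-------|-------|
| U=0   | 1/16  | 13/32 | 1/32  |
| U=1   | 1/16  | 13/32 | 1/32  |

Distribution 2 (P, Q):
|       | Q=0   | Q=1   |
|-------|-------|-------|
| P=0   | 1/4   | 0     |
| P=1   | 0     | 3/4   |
Distribution 1 (U, V):
Marginal P(U) (row sums):
  P(U=0) = 1/16 + 13/32 + 1/32 = 1/2
  P(U=1) = 1/16 + 13/32 + 1/32 = 1/2
Marginal P(V) (column sums):
  P(V=0) = 1/16 + 1/16 = 1/8
  P(V=1) = 13/32 + 13/32 = 13/16
  P(V=2) = 1/32 + 1/32 = 1/16

H(U) = -[(1/2)·log₂(1/2) + (1/2)·log₂(1/2)]
  = 0.5000 + 0.5000
  = 1.0000 bits
H(V) = -[(1/8)·log₂(1/8) + (13/16)·log₂(13/16) + (1/16)·log₂(1/16)]
  = 0.3750 + 0.2434 + 0.2500
  = 0.8684 bits
H(U,V) = -[(1/16)·log₂(1/16) + (13/32)·log₂(13/32) + (1/32)·log₂(1/32) + (1/16)·log₂(1/16) + (13/32)·log₂(13/32) + (1/32)·log₂(1/32)]
  = 0.2500 + 0.5279 + 0.1563 + 0.2500 + 0.5279 + 0.1563
  = 1.8684 bits

I(U;V) = H(U) + H(V) - H(U,V)
  = 1.0000 + 0.8684 - 1.8684
  = 0.0000 bits

Distribution 2 (P, Q):
Marginal P(P) (row sums):
  P(P=0) = 1/4 + 0 = 1/4
  P(P=1) = 0 + 3/4 = 3/4
Marginal P(Q) (column sums):
  P(Q=0) = 1/4 + 0 = 1/4
  P(Q=1) = 0 + 3/4 = 3/4

H(P) = -[(1/4)·log₂(1/4) + (3/4)·log₂(3/4)]
  = 0.5000 + 0.3113
  = 0.8113 bits
H(Q) = -[(1/4)·log₂(1/4) + (3/4)·log₂(3/4)]
  = 0.5000 + 0.3113
  = 0.8113 bits
H(P,Q) = -[(1/4)·log₂(1/4) + (3/4)·log₂(3/4)]
  = 0.5000 + 0.3113
  = 0.8113 bits

I(P;Q) = H(P) + H(Q) - H(P,Q)
  = 0.8113 + 0.8113 - 0.8113
  = 0.8113 bits

I(P;Q) = 0.8113 bits > I(U;V) = 0.0000 bits, so (P, Q) has the higher mutual information (stronger dependence).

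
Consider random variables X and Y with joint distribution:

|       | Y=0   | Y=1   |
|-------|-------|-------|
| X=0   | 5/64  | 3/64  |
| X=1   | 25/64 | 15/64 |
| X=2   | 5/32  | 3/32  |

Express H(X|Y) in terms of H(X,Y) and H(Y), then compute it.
H(X|Y) = H(X,Y) - H(Y)

Marginal P(Y) (column sums):
  P(Y=0) = 5/64 + 25/64 + 5/32 = 5/8
  P(Y=1) = 3/64 + 15/64 + 3/32 = 3/8

H(X,Y) = -[(5/64)·log₂(5/64) + (3/64)·log₂(3/64) + (25/64)·log₂(25/64) + (15/64)·log₂(15/64) + (5/32)·log₂(5/32) + (3/32)·log₂(3/32)]
  = 0.2873 + 0.2070 + 0.5297 + 0.4906 + 0.4184 + 0.3202
  = 2.2532 bits
H(Y) = -[(5/8)·log₂(5/8) + (3/8)·log₂(3/8)]
  = 0.4238 + 0.5306
  = 0.9544 bits

H(X|Y) = 2.2532 - 0.9544 = 1.2988 bits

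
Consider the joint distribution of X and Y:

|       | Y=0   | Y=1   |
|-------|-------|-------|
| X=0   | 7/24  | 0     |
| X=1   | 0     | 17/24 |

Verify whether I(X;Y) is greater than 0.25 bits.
Marginal P(X) (row sums):
  P(X=0) = 7/24 + 0 = 7/24
  P(X=1) = 0 + 17/24 = 17/24
Marginal P(Y) (column sums):
  P(Y=0) = 7/24 + 0 = 7/24
  P(Y=1) = 0 + 17/24 = 17/24

H(X) = -[(7/24)·log₂(7/24) + (17/24)·log₂(17/24)]
  = 0.5185 + 0.3524
  = 0.8709 bits
H(Y) = -[(7/24)·log₂(7/24) + (17/24)·log₂(17/24)]
  = 0.5185 + 0.3524
  = 0.8709 bits
H(X,Y) = -[(7/24)·log₂(7/24) + (17/24)·log₂(17/24)]
  = 0.5185 + 0.3524
  = 0.8709 bits

I(X;Y) = H(X) + H(Y) - H(X,Y)
  = 0.8709 + 0.8709 - 0.8709
  = 0.8709 bits

Yes. I(X;Y) = 0.8709 bits, which is > 0.25 bits.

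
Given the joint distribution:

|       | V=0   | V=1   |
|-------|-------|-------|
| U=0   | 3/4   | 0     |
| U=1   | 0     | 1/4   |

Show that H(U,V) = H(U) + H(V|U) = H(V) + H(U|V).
Marginal P(U) (row sums):
  P(U=0) = 3/4 + 0 = 3/4
  P(U=1) = 0 + 1/4 = 1/4
Marginal P(V) (column sums):
  P(V=0) = 3/4 + 0 = 3/4
  P(V=1) = 0 + 1/4 = 1/4

Decomposition 1: H(U) + H(V|U)
H(U) = -[(3/4)·log₂(3/4) + (1/4)·log₂(1/4)]
  = 0.3113 + 0.5000
  = 0.8113 bits
H(V|U) = -Σ P(U,V)·log₂ P(V|U), where P(V|U) = P(U,V) / P(U)
  (cells with P(U,V) = 0 contribute 0)
  (U=0,V=0): P(V|U) = (3/4)/(3/4) = 1;  -(3/4)·log₂(1) = 0.0000
  (U=1,V=1): P(V|U) = (1/4)/(1/4) = 1;  -(1/4)·log₂(1) = 0.0000
H(V|U) = 0.0000 + 0.0000
  = 0.0000 bits
H(U) + H(V|U) = 0.8113 + 0.0000 = 0.8113 bits

Decomposition 2: H(V) + H(U|V)
H(V) = -[(3/4)·log₂(3/4) + (1/4)·log₂(1/4)]
  = 0.3113 + 0.5000
  = 0.8113 bits
H(U|V) = -Σ P(U,V)·log₂ P(U|V), where P(U|V) = P(U,V) / P(V)
  (cells with P(U,V) = 0 contribute 0)
  (U=0,V=0): P(U|V) = (3/4)/(3/4) = 1;  -(3/4)·log₂(1) = 0.0000
  (U=1,V=1): P(U|V) = (1/4)/(1/4) = 1;  -(1/4)·log₂(1) = 0.0000
H(U|V) = 0.0000 + 0.0000
  = 0.0000 bits
H(V) + H(U|V) = 0.8113 + 0.0000 = 0.8113 bits

Direct computation of the joint entropy:
H(U,V) = -[(3/4)·log₂(3/4) + (1/4)·log₂(1/4)]
  = 0.3113 + 0.5000
  = 0.8113 bits

All three agree: H(U,V) = 0.8113 bits ✓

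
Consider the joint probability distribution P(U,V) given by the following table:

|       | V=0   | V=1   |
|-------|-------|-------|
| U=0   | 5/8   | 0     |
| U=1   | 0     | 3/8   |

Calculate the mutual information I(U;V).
Marginal P(U) (row sums):
  P(U=0) = 5/8 + 0 = 5/8
  P(U=1) = 0 + 3/8 = 3/8
Marginal P(V) (column sums):
  P(V=0) = 5/8 + 0 = 5/8
  P(V=1) = 0 + 3/8 = 3/8

H(U) = -[(5/8)·log₂(5/8) + (3/8)·log₂(3/8)]
  = 0.4238 + 0.5306
  = 0.9544 bits
H(V) = -[(5/8)·log₂(5/8) + (3/8)·log₂(3/8)]
  = 0.4238 + 0.5306
  = 0.9544 bits
H(U,V) = -[(5/8)·log₂(5/8) + (3/8)·log₂(3/8)]
  = 0.4238 + 0.5306
  = 0.9544 bits

I(U;V) = H(U) + H(V) - H(U,V)
  = 0.9544 + 0.9544 - 0.9544
  = 0.9544 bits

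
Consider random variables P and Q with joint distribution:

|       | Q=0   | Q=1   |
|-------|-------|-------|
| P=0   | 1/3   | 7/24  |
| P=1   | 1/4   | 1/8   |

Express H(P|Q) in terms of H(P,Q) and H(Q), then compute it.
H(P|Q) = H(P,Q) - H(Q)

Marginal P(Q) (column sums):
  P(Q=0) = 1/3 + 1/4 = 7/12
  P(Q=1) = 7/24 + 1/8 = 5/12

H(P,Q) = -[(1/3)·log₂(1/3) + (7/24)·log₂(7/24) + (1/4)·log₂(1/4) + (1/8)·log₂(1/8)]
  = 0.5283 + 0.5185 + 0.5000 + 0.3750
  = 1.9218 bits
H(Q) = -[(7/12)·log₂(7/12) + (5/12)·log₂(5/12)]
  = 0.4536 + 0.5263
  = 0.9799 bits

H(P|Q) = 1.9218 - 0.9799 = 0.9419 bits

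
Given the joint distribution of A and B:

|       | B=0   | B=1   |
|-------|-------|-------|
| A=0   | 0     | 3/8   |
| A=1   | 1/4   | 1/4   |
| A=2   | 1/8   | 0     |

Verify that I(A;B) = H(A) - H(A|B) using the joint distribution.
Left side, from I(A;B) = H(A) + H(B) - H(A,B):
Marginal P(A) (row sums):
  P(A=0) = 0 + 3/8 = 3/8
  P(A=1) = 1/4 + 1/4 = 1/2
  P(A=2) = 1/8 + 0 = 1/8
Marginal P(B) (column sums):
  P(B=0) = 0 + 1/4 + 1/8 = 3/8
  P(B=1) = 3/8 + 1/4 + 0 = 5/8

H(A) = -[(3/8)·log₂(3/8) + (1/2)·log₂(1/2) + (1/8)·log₂(1/8)]
  = 0.5306 + 0.5000 + 0.3750
  = 1.4056 bits
H(B) = -[(3/8)·log₂(3/8) + (5/8)·log₂(5/8)]
  = 0.5306 + 0.4238
  = 0.9544 bits
H(A,B) = -[(3/8)·log₂(3/8) + (1/4)·log₂(1/4) + (1/4)·log₂(1/4) + (1/8)·log₂(1/8)]
  = 0.5306 + 0.5000 + 0.5000 + 0.3750
  = 1.9056 bits

I(A;B) = H(A) + H(B) - H(A,B)
  = 1.4056 + 0.9544 - 1.9056
  = 0.4544 bits

Right side, with H(A|B) computed directly from the conditional probabilities:
H(A|B) = -Σ P(A,B)·log₂ P(A|B), where P(A|B) = P(A,B) / P(B)
  (cells with P(A,B) = 0 contribute 0)
  (A=0,B=1): P(A|B) = (3/8)/(5/8) = 3/5;  -(3/8)·log₂(3/5) = 0.2764
  (A=1,B=0): P(A|B) = (1/4)/(3/8) = 2/3;  -(1/4)·log₂(2/3) = 0.1462
  (A=1,B=1): P(A|B) = (1/4)/(5/8) = 2/5;  -(1/4)·log₂(2/5) = 0.3305
  (A=2,B=0): P(A|B) = (1/8)/(3/8) = 1/3;  -(1/8)·log₂(1/3) = 0.1981
H(A|B) = 0.2764 + 0.1462 + 0.3305 + 0.1981
  = 0.9512 bits
H(A) - H(A|B) = 1.4056 - 0.9512 = 0.4544 bits

Both sides equal 0.4544 bits, so I(A;B) = H(A) - H(A|B) ✓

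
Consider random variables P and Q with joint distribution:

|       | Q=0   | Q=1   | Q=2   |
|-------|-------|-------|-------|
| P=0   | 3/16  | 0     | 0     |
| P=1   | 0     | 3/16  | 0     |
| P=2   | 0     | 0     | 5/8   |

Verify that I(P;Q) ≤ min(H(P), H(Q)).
Marginal P(P) (row sums):
  P(P=0) = 3/16 + 0 + 0 = 3/16
  P(P=1) = 0 + 3/16 + 0 = 3/16
  P(P=2) = 0 + 0 + 5/8 = 5/8
Marginal P(Q) (column sums):
  P(Q=0) = 3/16 + 0 + 0 = 3/16
  P(Q=1) = 0 + 3/16 + 0 = 3/16
  P(Q=2) = 0 + 0 + 5/8 = 5/8

H(P) = -[(3/16)·log₂(3/16) + (3/16)·log₂(3/16) + (5/8)·log₂(5/8)]
  = 0.4528 + 0.4528 + 0.4238
  = 1.3294 bits
H(Q) = -[(3/16)·log₂(3/16) + (3/16)·log₂(3/16) + (5/8)·log₂(5/8)]
  = 0.4528 + 0.4528 + 0.4238
  = 1.3294 bits
H(P,Q) = -[(3/16)·log₂(3/16) + (3/16)·log₂(3/16) + (5/8)·log₂(5/8)]
  = 0.4528 + 0.4528 + 0.4238
  = 1.3294 bits

I(P;Q) = H(P) + H(Q) - H(P,Q)
  = 1.3294 + 1.3294 - 1.3294
  = 1.3294 bits

min(H(P), H(Q)) = min(1.3294, 1.3294) = 1.3294 bits
Since 1.3294 ≤ 1.3294, the bound is satisfied ✓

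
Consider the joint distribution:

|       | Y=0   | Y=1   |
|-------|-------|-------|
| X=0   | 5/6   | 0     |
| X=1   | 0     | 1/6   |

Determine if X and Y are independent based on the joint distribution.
Marginal P(X) (row sums):
  P(X=0) = 5/6 + 0 = 5/6
  P(X=1) = 0 + 1/6 = 1/6
Marginal P(Y) (column sums):
  P(Y=0) = 5/6 + 0 = 5/6
  P(Y=1) = 0 + 1/6 = 1/6

X and Y are independent iff P(X=i,Y=j) = P(X=i)·P(Y=j) for every cell.
  P(X=0)·P(Y=0) = 5/6 × 5/6 = 25/36, but P(X=0,Y=0) = 5/6 ✗

No, X and Y are not independent. Quantitatively, I(X;Y) > 0:

H(X) = -[(5/6)·log₂(5/6) + (1/6)·log₂(1/6)]
  = 0.2192 + 0.4308
  = 0.6500 bits
H(Y) = -[(5/6)·log₂(5/6) + (1/6)·log₂(1/6)]
  = 0.2192 + 0.4308
  = 0.6500 bits
H(X,Y) = -[(5/6)·log₂(5/6) + (1/6)·log₂(1/6)]
  = 0.2192 + 0.4308
  = 0.6500 bits
I(X;Y) = H(X) + H(Y) - H(X,Y) = 0.6500 + 0.6500 - 0.6500 = 0.6500 bits > 0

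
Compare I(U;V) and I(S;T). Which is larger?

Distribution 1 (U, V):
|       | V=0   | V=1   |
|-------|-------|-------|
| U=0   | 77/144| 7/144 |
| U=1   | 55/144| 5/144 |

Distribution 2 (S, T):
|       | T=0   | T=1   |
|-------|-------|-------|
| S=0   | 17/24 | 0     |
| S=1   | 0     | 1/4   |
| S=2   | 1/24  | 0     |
Distribution 1 (U, V):
Marginal P(U) (row sums):
  P(U=0) = 77/144 + 7/144 = 7/12
  P(U=1) = 55/144 + 5/144 = 5/12
Marginal P(V) (column sums):
  P(V=0) = 77/144 + 55/144 = 11/12
  P(V=1) = 7/144 + 5/144 = 1/12

H(U) = -[(7/12)·log₂(7/12) + (5/12)·log₂(5/12)]
  = 0.4536 + 0.5263
  = 0.9799 bits
H(V) = -[(11/12)·log₂(11/12) + (1/12)·log₂(1/12)]
  = 0.1151 + 0.2987
  = 0.4138 bits
H(U,V) = -[(77/144)·log₂(77/144) + (7/144)·log₂(7/144) + (55/144)·log₂(55/144) + (5/144)·log₂(5/144)]
  = 0.4829 + 0.2121 + 0.5304 + 0.1683
  = 1.3937 bits

I(U;V) = H(U) + H(V) - H(U,V)
  = 0.9799 + 0.4138 - 1.3937
  = 0.0000 bits

Distribution 2 (S, T):
Marginal P(S) (row sums):
  P(S=0) = 17/24 + 0 = 17/24
  P(S=1) = 0 + 1/4 = 1/4
  P(S=2) = 1/24 + 0 = 1/24
Marginal P(T) (column sums):
  P(T=0) = 17/24 + 0 + 1/24 = 3/4
  P(T=1) = 0 + 1/4 + 0 = 1/4

H(S) = -[(17/24)·log₂(17/24) + (1/4)·log₂(1/4) + (1/24)·log₂(1/24)]
  = 0.3524 + 0.5000 + 0.1910
  = 1.0434 bits
H(T) = -[(3/4)·log₂(3/4) + (1/4)·log₂(1/4)]
  = 0.3113 + 0.5000
  = 0.8113 bits
H(S,T) = -[(17/24)·log₂(17/24) + (1/4)·log₂(1/4) + (1/24)·log₂(1/24)]
  = 0.3524 + 0.5000 + 0.1910
  = 1.0434 bits

I(S;T) = H(S) + H(T) - H(S,T)
  = 1.0434 + 0.8113 - 1.0434
  = 0.8113 bits

I(S;T) = 0.8113 bits > I(U;V) = 0.0000 bits, so (S, T) has the higher mutual information (stronger dependence).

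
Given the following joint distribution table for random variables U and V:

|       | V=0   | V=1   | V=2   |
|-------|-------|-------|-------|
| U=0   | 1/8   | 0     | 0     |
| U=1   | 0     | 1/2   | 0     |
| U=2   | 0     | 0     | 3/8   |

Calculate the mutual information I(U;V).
Marginal P(U) (row sums):
  P(U=0) = 1/8 + 0 + 0 = 1/8
  P(U=1) = 0 + 1/2 + 0 = 1/2
  P(U=2) = 0 + 0 + 3/8 = 3/8
Marginal P(V) (column sums):
  P(V=0) = 1/8 + 0 + 0 = 1/8
  P(V=1) = 0 + 1/2 + 0 = 1/2
  P(V=2) = 0 + 0 + 3/8 = 3/8

H(U) = -[(1/8)·log₂(1/8) + (1/2)·log₂(1/2) + (3/8)·log₂(3/8)]
  = 0.3750 + 0.5000 + 0.5306
  = 1.4056 bits
H(V) = -[(1/8)·log₂(1/8) + (1/2)·log₂(1/2) + (3/8)·log₂(3/8)]
  = 0.3750 + 0.5000 + 0.5306
  = 1.4056 bits
H(U,V) = -[(1/8)·log₂(1/8) + (1/2)·log₂(1/2) + (3/8)·log₂(3/8)]
  = 0.3750 + 0.5000 + 0.5306
  = 1.4056 bits

I(U;V) = H(U) + H(V) - H(U,V)
  = 1.4056 + 1.4056 - 1.4056
  = 1.4056 bits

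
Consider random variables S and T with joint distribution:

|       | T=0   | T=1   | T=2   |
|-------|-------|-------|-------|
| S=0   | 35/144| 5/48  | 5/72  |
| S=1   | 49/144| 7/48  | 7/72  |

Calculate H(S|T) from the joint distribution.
Marginal P(T) (column sums):
  P(T=0) = 35/144 + 49/144 = 7/12
  P(T=1) = 5/48 + 7/48 = 1/4
  P(T=2) = 5/72 + 7/72 = 1/6

H(S|T) = -Σ P(S,T)·log₂ P(S|T), where P(S|T) = P(S,T) / P(T)
  (S=0,T=0): P(S|T) = (35/144)/(7/12) = 5/12;  -(35/144)·log₂(5/12) = 0.3070
  (S=0,T=1): P(S|T) = (5/48)/(1/4) = 5/12;  -(5/48)·log₂(5/12) = 0.1316
  (S=0,T=2): P(S|T) = (5/72)/(1/6) = 5/12;  -(5/72)·log₂(5/12) = 0.0877
  (S=1,T=0): P(S|T) = (49/144)/(7/12) = 7/12;  -(49/144)·log₂(7/12) = 0.2646
  (S=1,T=1): P(S|T) = (7/48)/(1/4) = 7/12;  -(7/48)·log₂(7/12) = 0.1134
  (S=1,T=2): P(S|T) = (7/72)/(1/6) = 7/12;  -(7/72)·log₂(7/12) = 0.0756
H(S|T) = 0.3070 + 0.1316 + 0.0877 + 0.2646 + 0.1134 + 0.0756
  = 0.9799 bits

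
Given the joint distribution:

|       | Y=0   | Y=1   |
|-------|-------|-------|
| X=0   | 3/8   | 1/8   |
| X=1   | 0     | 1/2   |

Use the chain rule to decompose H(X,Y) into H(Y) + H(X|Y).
By the chain rule: H(X,Y) = H(Y) + H(X|Y)

Marginal P(Y) (column sums):
  P(Y=0) = 3/8 + 0 = 3/8
  P(Y=1) = 1/8 + 1/2 = 5/8
H(Y) = -[(3/8)·log₂(3/8) + (5/8)·log₂(5/8)]
  = 0.5306 + 0.4238
  = 0.9544 bits
H(X|Y) = -Σ P(X,Y)·log₂ P(X|Y), where P(X|Y) = P(X,Y) / P(Y)
  (cells with P(X,Y) = 0 contribute 0)
  (X=0,Y=0): P(X|Y) = (3/8)/(3/8) = 1;  -(3/8)·log₂(1) = 0.0000
  (X=0,Y=1): P(X|Y) = (1/8)/(5/8) = 1/5;  -(1/8)·log₂(1/5) = 0.2902
  (X=1,Y=1): P(X|Y) = (1/2)/(5/8) = 4/5;  -(1/2)·log₂(4/5) = 0.1610
H(X|Y) = 0.0000 + 0.2902 + 0.1610
  = 0.4512 bits

H(X,Y) = H(Y) + H(X|Y) = 0.9544 + 0.4512 = 1.4056 bits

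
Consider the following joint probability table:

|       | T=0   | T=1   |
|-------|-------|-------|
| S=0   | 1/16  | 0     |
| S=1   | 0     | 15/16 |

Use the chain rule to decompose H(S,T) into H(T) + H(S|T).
By the chain rule: H(S,T) = H(T) + H(S|T)

Marginal P(T) (column sums):
  P(T=0) = 1/16 + 0 = 1/16
  P(T=1) = 0 + 15/16 = 15/16
H(T) = -[(1/16)·log₂(1/16) + (15/16)·log₂(15/16)]
  = 0.2500 + 0.0873
  = 0.3373 bits
H(S|T) = -Σ P(S,T)·log₂ P(S|T), where P(S|T) = P(S,T) / P(T)
  (cells with P(S,T) = 0 contribute 0)
  (S=0,T=0): P(S|T) = (1/16)/(1/16) = 1;  -(1/16)·log₂(1) = 0.0000
  (S=1,T=1): P(S|T) = (15/16)/(15/16) = 1;  -(15/16)·log₂(1) = 0.0000
H(S|T) = 0.0000 + 0.0000
  = 0.0000 bits

H(S,T) = H(T) + H(S|T) = 0.3373 + 0.0000 = 0.3373 bits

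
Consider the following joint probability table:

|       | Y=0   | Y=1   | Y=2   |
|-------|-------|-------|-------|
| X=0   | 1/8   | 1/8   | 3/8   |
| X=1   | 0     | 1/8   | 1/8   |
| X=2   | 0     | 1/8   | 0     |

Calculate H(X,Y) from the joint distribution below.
H(X,Y) = -Σ P(X,Y) log₂ P(X,Y), summed over the non-zero cells:
H(X,Y) = -[(1/8)·log₂(1/8) + (1/8)·log₂(1/8) + (3/8)·log₂(3/8) + (1/8)·log₂(1/8) + (1/8)·log₂(1/8) + (1/8)·log₂(1/8)]
  = 0.3750 + 0.3750 + 0.5306 + 0.3750 + 0.3750 + 0.3750
  = 2.4056 bits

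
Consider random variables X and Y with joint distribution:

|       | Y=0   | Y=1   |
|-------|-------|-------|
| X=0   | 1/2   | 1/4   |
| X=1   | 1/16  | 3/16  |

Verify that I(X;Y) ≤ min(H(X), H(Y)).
Marginal P(X) (row sums):
  P(X=0) = 1/2 + 1/4 = 3/4
  P(X=1) = 1/16 + 3/16 = 1/4
Marginal P(Y) (column sums):
  P(Y=0) = 1/2 + 1/16 = 9/16
  P(Y=1) = 1/4 + 3/16 = 7/16

H(X) = -[(3/4)·log₂(3/4) + (1/4)·log₂(1/4)]
  = 0.3113 + 0.5000
  = 0.8113 bits
H(Y) = -[(9/16)·log₂(9/16) + (7/16)·log₂(7/16)]
  = 0.4669 + 0.5218
  = 0.9887 bits
H(X,Y) = -[(1/2)·log₂(1/2) + (1/4)·log₂(1/4) + (1/16)·log₂(1/16) + (3/16)·log₂(3/16)]
  = 0.5000 + 0.5000 + 0.2500 + 0.4528
  = 1.7028 bits

I(X;Y) = H(X) + H(Y) - H(X,Y)
  = 0.8113 + 0.9887 - 1.7028
  = 0.0972 bits

min(H(X), H(Y)) = min(0.8113, 0.9887) = 0.8113 bits
Since 0.0972 ≤ 0.8113, the bound is satisfied ✓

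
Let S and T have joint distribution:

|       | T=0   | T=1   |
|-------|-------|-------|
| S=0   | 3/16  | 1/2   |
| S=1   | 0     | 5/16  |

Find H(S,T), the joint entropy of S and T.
H(S,T) = -Σ P(S,T) log₂ P(S,T), summed over the non-zero cells:
H(S,T) = -[(3/16)·log₂(3/16) + (1/2)·log₂(1/2) + (5/16)·log₂(5/16)]
  = 0.4528 + 0.5000 + 0.5244
  = 1.4772 bits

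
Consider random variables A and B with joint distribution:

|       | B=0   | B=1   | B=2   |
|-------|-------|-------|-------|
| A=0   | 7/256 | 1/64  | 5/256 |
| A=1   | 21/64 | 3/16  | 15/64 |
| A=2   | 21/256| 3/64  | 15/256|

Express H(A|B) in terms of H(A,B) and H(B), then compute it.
H(A|B) = H(A,B) - H(B)

Marginal P(B) (column sums):
  P(B=0) = 7/256 + 21/64 + 21/256 = 7/16
  P(B=1) = 1/64 + 3/16 + 3/64 = 1/4
  P(B=2) = 5/256 + 15/64 + 15/256 = 5/16

H(A,B) = -[(7/256)·log₂(7/256) + (1/64)·log₂(1/64) + (5/256)·log₂(5/256) + (21/64)·log₂(21/64) + (3/16)·log₂(3/16) + (15/64)·log₂(15/64) + (21/256)·log₂(21/256) + (3/64)·log₂(3/64) + (15/256)·log₂(15/256)]
  = 0.1420 + 0.0938 + 0.1109 + 0.5275 + 0.4528 + 0.4906 + 0.2959 + 0.2070 + 0.2398
  = 2.5603 bits
H(B) = -[(7/16)·log₂(7/16) + (1/4)·log₂(1/4) + (5/16)·log₂(5/16)]
  = 0.5218 + 0.5000 + 0.5244
  = 1.5462 bits

H(A|B) = 2.5603 - 1.5462 = 1.0141 bits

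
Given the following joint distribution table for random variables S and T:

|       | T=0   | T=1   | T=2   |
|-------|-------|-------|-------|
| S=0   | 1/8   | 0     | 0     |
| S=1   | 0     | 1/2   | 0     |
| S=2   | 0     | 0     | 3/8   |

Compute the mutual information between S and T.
Marginal P(S) (row sums):
  P(S=0) = 1/8 + 0 + 0 = 1/8
  P(S=1) = 0 + 1/2 + 0 = 1/2
  P(S=2) = 0 + 0 + 3/8 = 3/8
Marginal P(T) (column sums):
  P(T=0) = 1/8 + 0 + 0 = 1/8
  P(T=1) = 0 + 1/2 + 0 = 1/2
  P(T=2) = 0 + 0 + 3/8 = 3/8

H(S) = -[(1/8)·log₂(1/8) + (1/2)·log₂(1/2) + (3/8)·log₂(3/8)]
  = 0.3750 + 0.5000 + 0.5306
  = 1.4056 bits
H(T) = -[(1/8)·log₂(1/8) + (1/2)·log₂(1/2) + (3/8)·log₂(3/8)]
  = 0.3750 + 0.5000 + 0.5306
  = 1.4056 bits
H(S,T) = -[(1/8)·log₂(1/8) + (1/2)·log₂(1/2) + (3/8)·log₂(3/8)]
  = 0.3750 + 0.5000 + 0.5306
  = 1.4056 bits

I(S;T) = H(S) + H(T) - H(S,T)
  = 1.4056 + 1.4056 - 1.4056
  = 1.4056 bits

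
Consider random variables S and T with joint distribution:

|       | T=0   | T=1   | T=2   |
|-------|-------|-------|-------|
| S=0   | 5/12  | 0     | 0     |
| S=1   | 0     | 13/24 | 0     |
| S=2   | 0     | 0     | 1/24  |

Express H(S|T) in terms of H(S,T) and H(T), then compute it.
H(S|T) = H(S,T) - H(T)

Marginal P(T) (column sums):
  P(T=0) = 5/12 + 0 + 0 = 5/12
  P(T=1) = 0 + 13/24 + 0 = 13/24
  P(T=2) = 0 + 0 + 1/24 = 1/24

H(S,T) = -[(5/12)·log₂(5/12) + (13/24)·log₂(13/24) + (1/24)·log₂(1/24)]
  = 0.5263 + 0.4791 + 0.1910
  = 1.1964 bits
H(T) = -[(5/12)·log₂(5/12) + (13/24)·log₂(13/24) + (1/24)·log₂(1/24)]
  = 0.5263 + 0.4791 + 0.1910
  = 1.1964 bits

H(S|T) = 1.1964 - 1.1964 = 0.0000 bits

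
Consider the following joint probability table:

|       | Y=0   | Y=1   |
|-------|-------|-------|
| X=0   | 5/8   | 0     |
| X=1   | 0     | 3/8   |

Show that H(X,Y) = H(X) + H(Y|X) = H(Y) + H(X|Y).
Marginal P(X) (row sums):
  P(X=0) = 5/8 + 0 = 5/8
  P(X=1) = 0 + 3/8 = 3/8
Marginal P(Y) (column sums):
  P(Y=0) = 5/8 + 0 = 5/8
  P(Y=1) = 0 + 3/8 = 3/8

Decomposition 1: H(X) + H(Y|X)
H(X) = -[(5/8)·log₂(5/8) + (3/8)·log₂(3/8)]
  = 0.4238 + 0.5306
  = 0.9544 bits
H(Y|X) = -Σ P(X,Y)·log₂ P(Y|X), where P(Y|X) = P(X,Y) / P(X)
  (cells with P(X,Y) = 0 contribute 0)
  (X=0,Y=0): P(Y|X) = (5/8)/(5/8) = 1;  -(5/8)·log₂(1) = 0.0000
  (X=1,Y=1): P(Y|X) = (3/8)/(3/8) = 1;  -(3/8)·log₂(1) = 0.0000
H(Y|X) = 0.0000 + 0.0000
  = 0.0000 bits
H(X) + H(Y|X) = 0.9544 + 0.0000 = 0.9544 bits

Decomposition 2: H(Y) + H(X|Y)
H(Y) = -[(5/8)·log₂(5/8) + (3/8)·log₂(3/8)]
  = 0.4238 + 0.5306
  = 0.9544 bits
H(X|Y) = -Σ P(X,Y)·log₂ P(X|Y), where P(X|Y) = P(X,Y) / P(Y)
  (cells with P(X,Y) = 0 contribute 0)
  (X=0,Y=0): P(X|Y) = (5/8)/(5/8) = 1;  -(5/8)·log₂(1) = 0.0000
  (X=1,Y=1): P(X|Y) = (3/8)/(3/8) = 1;  -(3/8)·log₂(1) = 0.0000
H(X|Y) = 0.0000 + 0.0000
  = 0.0000 bits
H(Y) + H(X|Y) = 0.9544 + 0.0000 = 0.9544 bits

Direct computation of the joint entropy:
H(X,Y) = -[(5/8)·log₂(5/8) + (3/8)·log₂(3/8)]
  = 0.4238 + 0.5306
  = 0.9544 bits

All three agree: H(X,Y) = 0.9544 bits ✓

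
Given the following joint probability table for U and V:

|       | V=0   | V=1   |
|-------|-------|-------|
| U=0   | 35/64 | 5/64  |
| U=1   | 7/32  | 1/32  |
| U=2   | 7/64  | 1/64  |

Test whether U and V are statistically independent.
Marginal P(U) (row sums):
  P(U=0) = 35/64 + 5/64 = 5/8
  P(U=1) = 7/32 + 1/32 = 1/4
  P(U=2) = 7/64 + 1/64 = 1/8
Marginal P(V) (column sums):
  P(V=0) = 35/64 + 7/32 + 7/64 = 7/8
  P(V=1) = 5/64 + 1/32 + 1/64 = 1/8

U and V are independent iff P(U=i,V=j) = P(U=i)·P(V=j) for every cell.
  P(U=0)·P(V=0) = 5/8 × 7/8 = 35/64 = P(U=0,V=0) ✓
  P(U=0)·P(V=1) = 5/8 × 1/8 = 5/64 = P(U=0,V=1) ✓
  P(U=1)·P(V=0) = 1/4 × 7/8 = 7/32 = P(U=1,V=0) ✓
  P(U=1)·P(V=1) = 1/4 × 1/8 = 1/32 = P(U=1,V=1) ✓
  P(U=2)·P(V=0) = 1/8 × 7/8 = 7/64 = P(U=2,V=0) ✓
  P(U=2)·P(V=1) = 1/8 × 1/8 = 1/64 = P(U=2,V=1) ✓

Yes, U and V are independent: every cell factors, so I(U;V) = 0 bits.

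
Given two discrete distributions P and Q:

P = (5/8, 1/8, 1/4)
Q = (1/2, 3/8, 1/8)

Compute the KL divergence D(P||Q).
D(P||Q) = Σ P(i) log₂(P(i)/Q(i))
  i=0: (5/8) × log₂((5/8)/(1/2)) = (5/8) × log₂(5/4) = 0.2012
  i=1: (1/8) × log₂((1/8)/(3/8)) = (1/8) × log₂(1/3) = -0.1981
  i=2: (1/4) × log₂((1/4)/(1/8)) = (1/4) × log₂(2) = 0.2500
D(P||Q) = 0.2012 - 0.1981 + 0.2500
  = 0.2531 bits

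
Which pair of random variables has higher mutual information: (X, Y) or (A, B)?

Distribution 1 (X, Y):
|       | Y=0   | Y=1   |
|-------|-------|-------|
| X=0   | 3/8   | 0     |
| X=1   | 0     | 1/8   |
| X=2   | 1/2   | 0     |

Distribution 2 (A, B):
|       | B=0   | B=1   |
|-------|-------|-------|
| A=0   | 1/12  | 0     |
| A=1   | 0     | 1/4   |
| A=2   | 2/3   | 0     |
Distribution 1 (X, Y):
Marginal P(X) (row sums):
  P(X=0) = 3/8 + 0 = 3/8
  P(X=1) = 0 + 1/8 = 1/8
  P(X=2) = 1/2 + 0 = 1/2
Marginal P(Y) (column sums):
  P(Y=0) = 3/8 + 0 + 1/2 = 7/8
  P(Y=1) = 0 + 1/8 + 0 = 1/8

H(X) = -[(3/8)·log₂(3/8) + (1/8)·log₂(1/8) + (1/2)·log₂(1/2)]
  = 0.5306 + 0.3750 + 0.5000
  = 1.4056 bits
H(Y) = -[(7/8)·log₂(7/8) + (1/8)·log₂(1/8)]
  = 0.1686 + 0.3750
  = 0.5436 bits
H(X,Y) = -[(3/8)·log₂(3/8) + (1/8)·log₂(1/8) + (1/2)·log₂(1/2)]
  = 0.5306 + 0.3750 + 0.5000
  = 1.4056 bits

I(X;Y) = H(X) + H(Y) - H(X,Y)
  = 1.4056 + 0.5436 - 1.4056
  = 0.5436 bits

Distribution 2 (A, B):
Marginal P(A) (row sums):
  P(A=0) = 1/12 + 0 = 1/12
  P(A=1) = 0 + 1/4 = 1/4
  P(A=2) = 2/3 + 0 = 2/3
Marginal P(B) (column sums):
  P(B=0) = 1/12 + 0 + 2/3 = 3/4
  P(B=1) = 0 + 1/4 + 0 = 1/4

H(A) = -[(1/12)·log₂(1/12) + (1/4)·log₂(1/4) + (2/3)·log₂(2/3)]
  = 0.2987 + 0.5000 + 0.3900
  = 1.1887 bits
H(B) = -[(3/4)·log₂(3/4) + (1/4)·log₂(1/4)]
  = 0.3113 + 0.5000
  = 0.8113 bits
H(A,B) = -[(1/12)·log₂(1/12) + (1/4)·log₂(1/4) + (2/3)·log₂(2/3)]
  = 0.2987 + 0.5000 + 0.3900
  = 1.1887 bits

I(A;B) = H(A) + H(B) - H(A,B)
  = 1.1887 + 0.8113 - 1.1887
  = 0.8113 bits

I(A;B) = 0.8113 bits > I(X;Y) = 0.5436 bits, so (A, B) has the higher mutual information (stronger dependence).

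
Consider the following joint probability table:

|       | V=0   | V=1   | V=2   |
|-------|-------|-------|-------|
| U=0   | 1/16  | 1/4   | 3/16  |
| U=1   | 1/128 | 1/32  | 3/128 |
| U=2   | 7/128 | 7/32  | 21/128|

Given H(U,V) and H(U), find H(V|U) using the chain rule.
From the chain rule: H(U,V) = H(U) + H(V|U)
Therefore: H(V|U) = H(U,V) - H(U)

H(U,V) = -[(1/16)·log₂(1/16) + (1/4)·log₂(1/4) + (3/16)·log₂(3/16) + (1/128)·log₂(1/128) + (1/32)·log₂(1/32) + (3/128)·log₂(3/128) + (7/128)·log₂(7/128) + (7/32)·log₂(7/32) + (21/128)·log₂(21/128)]
  = 0.2500 + 0.5000 + 0.4528 + 0.0547 + 0.1563 + 0.1269 + 0.2293 + 0.4796 + 0.4278
  = 2.6774 bits
Marginal P(U) (row sums):
  P(U=0) = 1/16 + 1/4 + 3/16 = 1/2
  P(U=1) = 1/128 + 1/32 + 3/128 = 1/16
  P(U=2) = 7/128 + 7/32 + 21/128 = 7/16
H(U) = -[(1/2)·log₂(1/2) + (1/16)·log₂(1/16) + (7/16)·log₂(7/16)]
  = 0.5000 + 0.2500 + 0.5218
  = 1.2718 bits

H(V|U) = 2.6774 - 1.2718 = 1.4056 bits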